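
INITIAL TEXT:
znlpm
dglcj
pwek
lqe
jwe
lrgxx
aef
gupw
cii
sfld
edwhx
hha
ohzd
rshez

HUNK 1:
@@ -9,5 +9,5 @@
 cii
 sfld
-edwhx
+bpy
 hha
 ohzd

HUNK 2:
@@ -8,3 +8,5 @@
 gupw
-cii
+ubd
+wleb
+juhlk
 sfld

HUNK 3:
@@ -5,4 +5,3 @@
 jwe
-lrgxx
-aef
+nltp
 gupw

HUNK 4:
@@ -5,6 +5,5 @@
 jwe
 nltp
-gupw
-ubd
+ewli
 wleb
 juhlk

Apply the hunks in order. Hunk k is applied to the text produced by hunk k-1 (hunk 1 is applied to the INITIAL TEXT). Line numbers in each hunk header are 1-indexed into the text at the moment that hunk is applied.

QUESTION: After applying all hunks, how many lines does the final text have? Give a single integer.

Answer: 14

Derivation:
Hunk 1: at line 9 remove [edwhx] add [bpy] -> 14 lines: znlpm dglcj pwek lqe jwe lrgxx aef gupw cii sfld bpy hha ohzd rshez
Hunk 2: at line 8 remove [cii] add [ubd,wleb,juhlk] -> 16 lines: znlpm dglcj pwek lqe jwe lrgxx aef gupw ubd wleb juhlk sfld bpy hha ohzd rshez
Hunk 3: at line 5 remove [lrgxx,aef] add [nltp] -> 15 lines: znlpm dglcj pwek lqe jwe nltp gupw ubd wleb juhlk sfld bpy hha ohzd rshez
Hunk 4: at line 5 remove [gupw,ubd] add [ewli] -> 14 lines: znlpm dglcj pwek lqe jwe nltp ewli wleb juhlk sfld bpy hha ohzd rshez
Final line count: 14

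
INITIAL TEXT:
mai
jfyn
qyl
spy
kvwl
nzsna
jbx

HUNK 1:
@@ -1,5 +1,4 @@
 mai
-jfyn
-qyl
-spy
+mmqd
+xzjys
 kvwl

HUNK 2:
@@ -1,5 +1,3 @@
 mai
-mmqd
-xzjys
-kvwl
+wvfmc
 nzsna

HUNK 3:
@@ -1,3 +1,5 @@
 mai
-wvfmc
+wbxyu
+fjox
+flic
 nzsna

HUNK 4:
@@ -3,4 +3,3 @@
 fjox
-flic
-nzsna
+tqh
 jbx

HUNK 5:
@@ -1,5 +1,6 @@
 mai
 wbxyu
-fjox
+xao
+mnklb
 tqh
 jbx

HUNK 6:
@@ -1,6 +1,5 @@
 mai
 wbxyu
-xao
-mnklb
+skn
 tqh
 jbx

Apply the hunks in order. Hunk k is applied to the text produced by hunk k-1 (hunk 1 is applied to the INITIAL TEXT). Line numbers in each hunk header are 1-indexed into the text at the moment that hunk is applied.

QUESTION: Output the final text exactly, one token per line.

Answer: mai
wbxyu
skn
tqh
jbx

Derivation:
Hunk 1: at line 1 remove [jfyn,qyl,spy] add [mmqd,xzjys] -> 6 lines: mai mmqd xzjys kvwl nzsna jbx
Hunk 2: at line 1 remove [mmqd,xzjys,kvwl] add [wvfmc] -> 4 lines: mai wvfmc nzsna jbx
Hunk 3: at line 1 remove [wvfmc] add [wbxyu,fjox,flic] -> 6 lines: mai wbxyu fjox flic nzsna jbx
Hunk 4: at line 3 remove [flic,nzsna] add [tqh] -> 5 lines: mai wbxyu fjox tqh jbx
Hunk 5: at line 1 remove [fjox] add [xao,mnklb] -> 6 lines: mai wbxyu xao mnklb tqh jbx
Hunk 6: at line 1 remove [xao,mnklb] add [skn] -> 5 lines: mai wbxyu skn tqh jbx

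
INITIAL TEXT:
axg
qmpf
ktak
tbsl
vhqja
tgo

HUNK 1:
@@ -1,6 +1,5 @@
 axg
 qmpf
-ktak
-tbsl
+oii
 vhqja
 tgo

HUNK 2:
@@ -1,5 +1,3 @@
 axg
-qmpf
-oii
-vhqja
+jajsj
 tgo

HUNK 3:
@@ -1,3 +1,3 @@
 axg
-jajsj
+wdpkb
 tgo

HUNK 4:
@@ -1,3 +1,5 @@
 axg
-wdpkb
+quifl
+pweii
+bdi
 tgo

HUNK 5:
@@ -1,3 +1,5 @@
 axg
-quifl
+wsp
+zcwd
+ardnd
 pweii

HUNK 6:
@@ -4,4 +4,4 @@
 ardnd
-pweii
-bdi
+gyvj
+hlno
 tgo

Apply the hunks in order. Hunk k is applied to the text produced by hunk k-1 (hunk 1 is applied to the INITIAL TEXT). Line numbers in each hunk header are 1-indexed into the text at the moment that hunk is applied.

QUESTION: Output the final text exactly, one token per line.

Answer: axg
wsp
zcwd
ardnd
gyvj
hlno
tgo

Derivation:
Hunk 1: at line 1 remove [ktak,tbsl] add [oii] -> 5 lines: axg qmpf oii vhqja tgo
Hunk 2: at line 1 remove [qmpf,oii,vhqja] add [jajsj] -> 3 lines: axg jajsj tgo
Hunk 3: at line 1 remove [jajsj] add [wdpkb] -> 3 lines: axg wdpkb tgo
Hunk 4: at line 1 remove [wdpkb] add [quifl,pweii,bdi] -> 5 lines: axg quifl pweii bdi tgo
Hunk 5: at line 1 remove [quifl] add [wsp,zcwd,ardnd] -> 7 lines: axg wsp zcwd ardnd pweii bdi tgo
Hunk 6: at line 4 remove [pweii,bdi] add [gyvj,hlno] -> 7 lines: axg wsp zcwd ardnd gyvj hlno tgo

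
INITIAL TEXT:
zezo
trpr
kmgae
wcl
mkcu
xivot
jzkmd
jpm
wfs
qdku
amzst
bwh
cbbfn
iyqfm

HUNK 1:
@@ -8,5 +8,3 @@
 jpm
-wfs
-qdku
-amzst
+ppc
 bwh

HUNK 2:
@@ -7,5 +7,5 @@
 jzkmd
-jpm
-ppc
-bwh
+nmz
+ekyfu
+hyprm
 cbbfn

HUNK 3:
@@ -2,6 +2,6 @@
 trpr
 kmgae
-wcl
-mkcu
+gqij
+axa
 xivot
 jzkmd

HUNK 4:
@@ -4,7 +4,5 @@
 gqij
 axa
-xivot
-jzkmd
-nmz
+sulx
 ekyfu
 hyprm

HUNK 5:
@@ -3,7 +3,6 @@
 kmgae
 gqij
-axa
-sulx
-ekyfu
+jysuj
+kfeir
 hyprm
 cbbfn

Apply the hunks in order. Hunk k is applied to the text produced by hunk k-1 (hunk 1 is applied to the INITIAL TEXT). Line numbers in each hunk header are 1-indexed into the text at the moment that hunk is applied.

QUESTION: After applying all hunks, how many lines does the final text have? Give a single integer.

Answer: 9

Derivation:
Hunk 1: at line 8 remove [wfs,qdku,amzst] add [ppc] -> 12 lines: zezo trpr kmgae wcl mkcu xivot jzkmd jpm ppc bwh cbbfn iyqfm
Hunk 2: at line 7 remove [jpm,ppc,bwh] add [nmz,ekyfu,hyprm] -> 12 lines: zezo trpr kmgae wcl mkcu xivot jzkmd nmz ekyfu hyprm cbbfn iyqfm
Hunk 3: at line 2 remove [wcl,mkcu] add [gqij,axa] -> 12 lines: zezo trpr kmgae gqij axa xivot jzkmd nmz ekyfu hyprm cbbfn iyqfm
Hunk 4: at line 4 remove [xivot,jzkmd,nmz] add [sulx] -> 10 lines: zezo trpr kmgae gqij axa sulx ekyfu hyprm cbbfn iyqfm
Hunk 5: at line 3 remove [axa,sulx,ekyfu] add [jysuj,kfeir] -> 9 lines: zezo trpr kmgae gqij jysuj kfeir hyprm cbbfn iyqfm
Final line count: 9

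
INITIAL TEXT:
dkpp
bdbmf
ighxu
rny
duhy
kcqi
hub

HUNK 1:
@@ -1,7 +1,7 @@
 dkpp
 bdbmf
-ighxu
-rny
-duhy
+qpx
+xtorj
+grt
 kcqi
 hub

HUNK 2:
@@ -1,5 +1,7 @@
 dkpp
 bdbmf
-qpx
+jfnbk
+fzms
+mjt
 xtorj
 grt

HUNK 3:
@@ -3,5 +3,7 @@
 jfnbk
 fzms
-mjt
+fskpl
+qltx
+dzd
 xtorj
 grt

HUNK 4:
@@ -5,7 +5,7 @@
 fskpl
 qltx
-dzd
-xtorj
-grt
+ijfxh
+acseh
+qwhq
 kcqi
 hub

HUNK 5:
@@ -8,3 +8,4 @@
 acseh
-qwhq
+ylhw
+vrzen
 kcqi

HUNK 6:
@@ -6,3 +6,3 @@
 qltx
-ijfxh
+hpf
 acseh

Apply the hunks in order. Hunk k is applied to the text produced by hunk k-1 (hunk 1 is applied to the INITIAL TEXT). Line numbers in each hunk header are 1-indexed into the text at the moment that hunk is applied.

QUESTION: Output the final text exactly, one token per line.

Hunk 1: at line 1 remove [ighxu,rny,duhy] add [qpx,xtorj,grt] -> 7 lines: dkpp bdbmf qpx xtorj grt kcqi hub
Hunk 2: at line 1 remove [qpx] add [jfnbk,fzms,mjt] -> 9 lines: dkpp bdbmf jfnbk fzms mjt xtorj grt kcqi hub
Hunk 3: at line 3 remove [mjt] add [fskpl,qltx,dzd] -> 11 lines: dkpp bdbmf jfnbk fzms fskpl qltx dzd xtorj grt kcqi hub
Hunk 4: at line 5 remove [dzd,xtorj,grt] add [ijfxh,acseh,qwhq] -> 11 lines: dkpp bdbmf jfnbk fzms fskpl qltx ijfxh acseh qwhq kcqi hub
Hunk 5: at line 8 remove [qwhq] add [ylhw,vrzen] -> 12 lines: dkpp bdbmf jfnbk fzms fskpl qltx ijfxh acseh ylhw vrzen kcqi hub
Hunk 6: at line 6 remove [ijfxh] add [hpf] -> 12 lines: dkpp bdbmf jfnbk fzms fskpl qltx hpf acseh ylhw vrzen kcqi hub

Answer: dkpp
bdbmf
jfnbk
fzms
fskpl
qltx
hpf
acseh
ylhw
vrzen
kcqi
hub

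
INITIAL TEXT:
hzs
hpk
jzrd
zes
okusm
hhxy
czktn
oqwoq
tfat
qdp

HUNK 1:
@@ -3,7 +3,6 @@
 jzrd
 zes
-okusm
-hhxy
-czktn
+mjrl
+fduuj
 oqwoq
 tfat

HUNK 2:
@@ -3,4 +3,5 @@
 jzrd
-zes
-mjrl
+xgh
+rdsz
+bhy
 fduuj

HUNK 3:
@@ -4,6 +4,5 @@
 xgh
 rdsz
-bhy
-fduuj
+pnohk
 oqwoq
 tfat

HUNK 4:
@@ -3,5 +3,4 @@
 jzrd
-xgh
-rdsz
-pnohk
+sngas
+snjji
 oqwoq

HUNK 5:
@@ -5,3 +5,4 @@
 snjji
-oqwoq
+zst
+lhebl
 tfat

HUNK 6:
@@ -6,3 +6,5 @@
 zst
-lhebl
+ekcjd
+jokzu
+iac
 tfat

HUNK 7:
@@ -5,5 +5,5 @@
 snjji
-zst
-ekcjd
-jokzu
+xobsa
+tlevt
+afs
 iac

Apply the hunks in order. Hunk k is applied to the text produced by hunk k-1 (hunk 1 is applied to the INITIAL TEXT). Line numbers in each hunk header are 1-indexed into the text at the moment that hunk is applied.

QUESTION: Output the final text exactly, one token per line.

Answer: hzs
hpk
jzrd
sngas
snjji
xobsa
tlevt
afs
iac
tfat
qdp

Derivation:
Hunk 1: at line 3 remove [okusm,hhxy,czktn] add [mjrl,fduuj] -> 9 lines: hzs hpk jzrd zes mjrl fduuj oqwoq tfat qdp
Hunk 2: at line 3 remove [zes,mjrl] add [xgh,rdsz,bhy] -> 10 lines: hzs hpk jzrd xgh rdsz bhy fduuj oqwoq tfat qdp
Hunk 3: at line 4 remove [bhy,fduuj] add [pnohk] -> 9 lines: hzs hpk jzrd xgh rdsz pnohk oqwoq tfat qdp
Hunk 4: at line 3 remove [xgh,rdsz,pnohk] add [sngas,snjji] -> 8 lines: hzs hpk jzrd sngas snjji oqwoq tfat qdp
Hunk 5: at line 5 remove [oqwoq] add [zst,lhebl] -> 9 lines: hzs hpk jzrd sngas snjji zst lhebl tfat qdp
Hunk 6: at line 6 remove [lhebl] add [ekcjd,jokzu,iac] -> 11 lines: hzs hpk jzrd sngas snjji zst ekcjd jokzu iac tfat qdp
Hunk 7: at line 5 remove [zst,ekcjd,jokzu] add [xobsa,tlevt,afs] -> 11 lines: hzs hpk jzrd sngas snjji xobsa tlevt afs iac tfat qdp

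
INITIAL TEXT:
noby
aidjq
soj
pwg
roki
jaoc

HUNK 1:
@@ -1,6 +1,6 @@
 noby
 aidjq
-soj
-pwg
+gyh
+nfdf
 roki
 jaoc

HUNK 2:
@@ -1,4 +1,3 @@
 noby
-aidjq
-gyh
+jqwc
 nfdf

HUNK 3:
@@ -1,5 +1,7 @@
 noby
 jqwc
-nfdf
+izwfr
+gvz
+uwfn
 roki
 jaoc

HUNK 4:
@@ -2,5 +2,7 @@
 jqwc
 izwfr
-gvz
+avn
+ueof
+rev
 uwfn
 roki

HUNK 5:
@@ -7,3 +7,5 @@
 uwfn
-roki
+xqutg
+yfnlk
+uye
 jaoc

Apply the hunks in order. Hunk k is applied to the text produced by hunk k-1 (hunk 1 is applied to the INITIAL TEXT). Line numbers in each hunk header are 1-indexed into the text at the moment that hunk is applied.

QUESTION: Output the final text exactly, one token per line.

Hunk 1: at line 1 remove [soj,pwg] add [gyh,nfdf] -> 6 lines: noby aidjq gyh nfdf roki jaoc
Hunk 2: at line 1 remove [aidjq,gyh] add [jqwc] -> 5 lines: noby jqwc nfdf roki jaoc
Hunk 3: at line 1 remove [nfdf] add [izwfr,gvz,uwfn] -> 7 lines: noby jqwc izwfr gvz uwfn roki jaoc
Hunk 4: at line 2 remove [gvz] add [avn,ueof,rev] -> 9 lines: noby jqwc izwfr avn ueof rev uwfn roki jaoc
Hunk 5: at line 7 remove [roki] add [xqutg,yfnlk,uye] -> 11 lines: noby jqwc izwfr avn ueof rev uwfn xqutg yfnlk uye jaoc

Answer: noby
jqwc
izwfr
avn
ueof
rev
uwfn
xqutg
yfnlk
uye
jaoc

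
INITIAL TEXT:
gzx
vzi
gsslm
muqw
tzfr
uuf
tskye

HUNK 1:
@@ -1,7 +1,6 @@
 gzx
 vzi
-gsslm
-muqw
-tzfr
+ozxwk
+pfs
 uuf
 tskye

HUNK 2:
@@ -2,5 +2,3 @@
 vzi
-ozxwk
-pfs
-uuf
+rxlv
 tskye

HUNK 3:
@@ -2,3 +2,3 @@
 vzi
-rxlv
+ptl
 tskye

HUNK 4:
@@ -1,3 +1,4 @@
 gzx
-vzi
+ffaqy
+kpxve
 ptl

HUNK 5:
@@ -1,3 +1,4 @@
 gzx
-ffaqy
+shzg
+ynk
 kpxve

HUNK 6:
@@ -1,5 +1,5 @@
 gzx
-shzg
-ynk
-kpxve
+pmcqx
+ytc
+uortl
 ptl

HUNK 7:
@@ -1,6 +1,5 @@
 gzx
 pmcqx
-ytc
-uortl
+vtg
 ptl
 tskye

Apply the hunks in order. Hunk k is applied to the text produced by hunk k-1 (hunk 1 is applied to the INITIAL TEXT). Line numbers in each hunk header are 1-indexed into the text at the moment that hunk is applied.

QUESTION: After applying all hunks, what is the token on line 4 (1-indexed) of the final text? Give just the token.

Hunk 1: at line 1 remove [gsslm,muqw,tzfr] add [ozxwk,pfs] -> 6 lines: gzx vzi ozxwk pfs uuf tskye
Hunk 2: at line 2 remove [ozxwk,pfs,uuf] add [rxlv] -> 4 lines: gzx vzi rxlv tskye
Hunk 3: at line 2 remove [rxlv] add [ptl] -> 4 lines: gzx vzi ptl tskye
Hunk 4: at line 1 remove [vzi] add [ffaqy,kpxve] -> 5 lines: gzx ffaqy kpxve ptl tskye
Hunk 5: at line 1 remove [ffaqy] add [shzg,ynk] -> 6 lines: gzx shzg ynk kpxve ptl tskye
Hunk 6: at line 1 remove [shzg,ynk,kpxve] add [pmcqx,ytc,uortl] -> 6 lines: gzx pmcqx ytc uortl ptl tskye
Hunk 7: at line 1 remove [ytc,uortl] add [vtg] -> 5 lines: gzx pmcqx vtg ptl tskye
Final line 4: ptl

Answer: ptl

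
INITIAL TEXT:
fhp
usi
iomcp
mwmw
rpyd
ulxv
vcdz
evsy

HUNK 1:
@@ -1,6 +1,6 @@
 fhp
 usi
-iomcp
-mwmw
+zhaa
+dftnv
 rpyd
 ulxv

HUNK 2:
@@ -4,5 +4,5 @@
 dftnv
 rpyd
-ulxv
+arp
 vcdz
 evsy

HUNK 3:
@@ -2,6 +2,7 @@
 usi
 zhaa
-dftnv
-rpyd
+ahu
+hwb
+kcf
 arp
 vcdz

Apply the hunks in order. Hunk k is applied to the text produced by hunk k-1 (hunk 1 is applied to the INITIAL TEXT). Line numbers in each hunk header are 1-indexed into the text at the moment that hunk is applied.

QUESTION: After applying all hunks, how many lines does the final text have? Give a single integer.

Hunk 1: at line 1 remove [iomcp,mwmw] add [zhaa,dftnv] -> 8 lines: fhp usi zhaa dftnv rpyd ulxv vcdz evsy
Hunk 2: at line 4 remove [ulxv] add [arp] -> 8 lines: fhp usi zhaa dftnv rpyd arp vcdz evsy
Hunk 3: at line 2 remove [dftnv,rpyd] add [ahu,hwb,kcf] -> 9 lines: fhp usi zhaa ahu hwb kcf arp vcdz evsy
Final line count: 9

Answer: 9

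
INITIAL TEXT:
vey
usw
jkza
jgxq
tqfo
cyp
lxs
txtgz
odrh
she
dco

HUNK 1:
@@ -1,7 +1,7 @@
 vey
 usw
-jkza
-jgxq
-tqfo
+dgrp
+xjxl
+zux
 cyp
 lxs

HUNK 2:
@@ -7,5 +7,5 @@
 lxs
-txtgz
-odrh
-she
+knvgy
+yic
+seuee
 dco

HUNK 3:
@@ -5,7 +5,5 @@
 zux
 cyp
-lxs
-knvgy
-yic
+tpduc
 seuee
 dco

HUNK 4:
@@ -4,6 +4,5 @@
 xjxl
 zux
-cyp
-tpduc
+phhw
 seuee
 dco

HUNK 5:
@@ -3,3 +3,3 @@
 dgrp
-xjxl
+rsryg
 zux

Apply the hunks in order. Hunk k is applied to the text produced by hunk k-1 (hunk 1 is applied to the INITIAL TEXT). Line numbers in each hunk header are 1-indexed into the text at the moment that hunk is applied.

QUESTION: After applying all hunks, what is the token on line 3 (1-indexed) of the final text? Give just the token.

Answer: dgrp

Derivation:
Hunk 1: at line 1 remove [jkza,jgxq,tqfo] add [dgrp,xjxl,zux] -> 11 lines: vey usw dgrp xjxl zux cyp lxs txtgz odrh she dco
Hunk 2: at line 7 remove [txtgz,odrh,she] add [knvgy,yic,seuee] -> 11 lines: vey usw dgrp xjxl zux cyp lxs knvgy yic seuee dco
Hunk 3: at line 5 remove [lxs,knvgy,yic] add [tpduc] -> 9 lines: vey usw dgrp xjxl zux cyp tpduc seuee dco
Hunk 4: at line 4 remove [cyp,tpduc] add [phhw] -> 8 lines: vey usw dgrp xjxl zux phhw seuee dco
Hunk 5: at line 3 remove [xjxl] add [rsryg] -> 8 lines: vey usw dgrp rsryg zux phhw seuee dco
Final line 3: dgrp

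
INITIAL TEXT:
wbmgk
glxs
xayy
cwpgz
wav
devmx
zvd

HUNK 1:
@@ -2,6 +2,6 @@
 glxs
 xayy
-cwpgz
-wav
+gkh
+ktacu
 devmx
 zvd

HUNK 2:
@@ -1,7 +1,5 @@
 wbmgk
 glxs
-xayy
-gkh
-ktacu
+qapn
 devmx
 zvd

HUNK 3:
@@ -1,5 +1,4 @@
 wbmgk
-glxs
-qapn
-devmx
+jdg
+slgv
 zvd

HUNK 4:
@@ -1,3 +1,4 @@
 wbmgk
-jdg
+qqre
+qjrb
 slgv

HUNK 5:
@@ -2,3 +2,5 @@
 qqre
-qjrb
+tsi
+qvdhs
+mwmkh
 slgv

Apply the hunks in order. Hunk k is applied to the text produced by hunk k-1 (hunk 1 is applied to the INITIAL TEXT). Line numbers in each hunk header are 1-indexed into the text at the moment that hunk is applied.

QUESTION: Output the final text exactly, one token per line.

Answer: wbmgk
qqre
tsi
qvdhs
mwmkh
slgv
zvd

Derivation:
Hunk 1: at line 2 remove [cwpgz,wav] add [gkh,ktacu] -> 7 lines: wbmgk glxs xayy gkh ktacu devmx zvd
Hunk 2: at line 1 remove [xayy,gkh,ktacu] add [qapn] -> 5 lines: wbmgk glxs qapn devmx zvd
Hunk 3: at line 1 remove [glxs,qapn,devmx] add [jdg,slgv] -> 4 lines: wbmgk jdg slgv zvd
Hunk 4: at line 1 remove [jdg] add [qqre,qjrb] -> 5 lines: wbmgk qqre qjrb slgv zvd
Hunk 5: at line 2 remove [qjrb] add [tsi,qvdhs,mwmkh] -> 7 lines: wbmgk qqre tsi qvdhs mwmkh slgv zvd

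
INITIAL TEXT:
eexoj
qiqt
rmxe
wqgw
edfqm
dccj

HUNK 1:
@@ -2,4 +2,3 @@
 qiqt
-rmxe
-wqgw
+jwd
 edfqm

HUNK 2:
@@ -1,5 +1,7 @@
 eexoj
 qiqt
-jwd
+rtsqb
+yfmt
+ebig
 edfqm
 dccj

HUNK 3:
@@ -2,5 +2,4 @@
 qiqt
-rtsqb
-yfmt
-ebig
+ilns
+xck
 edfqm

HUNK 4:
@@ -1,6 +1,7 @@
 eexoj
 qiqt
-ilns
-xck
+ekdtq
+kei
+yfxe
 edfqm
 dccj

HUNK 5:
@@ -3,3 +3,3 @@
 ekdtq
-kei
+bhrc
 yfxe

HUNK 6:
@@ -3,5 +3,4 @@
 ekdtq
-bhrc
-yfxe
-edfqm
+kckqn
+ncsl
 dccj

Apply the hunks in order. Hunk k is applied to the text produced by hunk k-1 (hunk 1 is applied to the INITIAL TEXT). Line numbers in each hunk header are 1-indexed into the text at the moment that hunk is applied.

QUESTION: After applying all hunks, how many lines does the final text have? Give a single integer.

Answer: 6

Derivation:
Hunk 1: at line 2 remove [rmxe,wqgw] add [jwd] -> 5 lines: eexoj qiqt jwd edfqm dccj
Hunk 2: at line 1 remove [jwd] add [rtsqb,yfmt,ebig] -> 7 lines: eexoj qiqt rtsqb yfmt ebig edfqm dccj
Hunk 3: at line 2 remove [rtsqb,yfmt,ebig] add [ilns,xck] -> 6 lines: eexoj qiqt ilns xck edfqm dccj
Hunk 4: at line 1 remove [ilns,xck] add [ekdtq,kei,yfxe] -> 7 lines: eexoj qiqt ekdtq kei yfxe edfqm dccj
Hunk 5: at line 3 remove [kei] add [bhrc] -> 7 lines: eexoj qiqt ekdtq bhrc yfxe edfqm dccj
Hunk 6: at line 3 remove [bhrc,yfxe,edfqm] add [kckqn,ncsl] -> 6 lines: eexoj qiqt ekdtq kckqn ncsl dccj
Final line count: 6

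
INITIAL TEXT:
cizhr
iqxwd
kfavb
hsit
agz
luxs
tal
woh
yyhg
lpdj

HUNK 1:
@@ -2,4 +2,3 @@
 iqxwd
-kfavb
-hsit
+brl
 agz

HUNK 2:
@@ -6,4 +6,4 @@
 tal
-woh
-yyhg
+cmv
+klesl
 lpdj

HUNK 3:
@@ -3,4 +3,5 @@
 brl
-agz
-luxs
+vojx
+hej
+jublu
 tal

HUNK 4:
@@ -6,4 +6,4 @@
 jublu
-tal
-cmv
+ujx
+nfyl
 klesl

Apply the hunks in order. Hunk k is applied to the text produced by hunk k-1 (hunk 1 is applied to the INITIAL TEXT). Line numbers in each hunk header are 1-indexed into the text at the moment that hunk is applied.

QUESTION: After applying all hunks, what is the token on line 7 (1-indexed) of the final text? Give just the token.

Answer: ujx

Derivation:
Hunk 1: at line 2 remove [kfavb,hsit] add [brl] -> 9 lines: cizhr iqxwd brl agz luxs tal woh yyhg lpdj
Hunk 2: at line 6 remove [woh,yyhg] add [cmv,klesl] -> 9 lines: cizhr iqxwd brl agz luxs tal cmv klesl lpdj
Hunk 3: at line 3 remove [agz,luxs] add [vojx,hej,jublu] -> 10 lines: cizhr iqxwd brl vojx hej jublu tal cmv klesl lpdj
Hunk 4: at line 6 remove [tal,cmv] add [ujx,nfyl] -> 10 lines: cizhr iqxwd brl vojx hej jublu ujx nfyl klesl lpdj
Final line 7: ujx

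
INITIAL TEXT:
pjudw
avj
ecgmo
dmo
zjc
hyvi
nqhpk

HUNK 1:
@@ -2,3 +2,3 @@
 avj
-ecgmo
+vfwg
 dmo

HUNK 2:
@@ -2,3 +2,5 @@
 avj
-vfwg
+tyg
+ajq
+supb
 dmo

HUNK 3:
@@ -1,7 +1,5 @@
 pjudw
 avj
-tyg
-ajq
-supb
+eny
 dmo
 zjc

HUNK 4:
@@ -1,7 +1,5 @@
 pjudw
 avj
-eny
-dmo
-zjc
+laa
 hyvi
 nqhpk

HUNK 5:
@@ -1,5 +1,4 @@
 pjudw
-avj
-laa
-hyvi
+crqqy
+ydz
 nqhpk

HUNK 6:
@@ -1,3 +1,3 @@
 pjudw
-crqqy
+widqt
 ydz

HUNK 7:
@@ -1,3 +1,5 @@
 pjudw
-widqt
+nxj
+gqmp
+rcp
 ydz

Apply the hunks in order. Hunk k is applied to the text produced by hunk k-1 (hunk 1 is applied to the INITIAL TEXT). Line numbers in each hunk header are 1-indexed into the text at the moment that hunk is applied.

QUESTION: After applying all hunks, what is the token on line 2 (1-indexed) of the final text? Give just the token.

Hunk 1: at line 2 remove [ecgmo] add [vfwg] -> 7 lines: pjudw avj vfwg dmo zjc hyvi nqhpk
Hunk 2: at line 2 remove [vfwg] add [tyg,ajq,supb] -> 9 lines: pjudw avj tyg ajq supb dmo zjc hyvi nqhpk
Hunk 3: at line 1 remove [tyg,ajq,supb] add [eny] -> 7 lines: pjudw avj eny dmo zjc hyvi nqhpk
Hunk 4: at line 1 remove [eny,dmo,zjc] add [laa] -> 5 lines: pjudw avj laa hyvi nqhpk
Hunk 5: at line 1 remove [avj,laa,hyvi] add [crqqy,ydz] -> 4 lines: pjudw crqqy ydz nqhpk
Hunk 6: at line 1 remove [crqqy] add [widqt] -> 4 lines: pjudw widqt ydz nqhpk
Hunk 7: at line 1 remove [widqt] add [nxj,gqmp,rcp] -> 6 lines: pjudw nxj gqmp rcp ydz nqhpk
Final line 2: nxj

Answer: nxj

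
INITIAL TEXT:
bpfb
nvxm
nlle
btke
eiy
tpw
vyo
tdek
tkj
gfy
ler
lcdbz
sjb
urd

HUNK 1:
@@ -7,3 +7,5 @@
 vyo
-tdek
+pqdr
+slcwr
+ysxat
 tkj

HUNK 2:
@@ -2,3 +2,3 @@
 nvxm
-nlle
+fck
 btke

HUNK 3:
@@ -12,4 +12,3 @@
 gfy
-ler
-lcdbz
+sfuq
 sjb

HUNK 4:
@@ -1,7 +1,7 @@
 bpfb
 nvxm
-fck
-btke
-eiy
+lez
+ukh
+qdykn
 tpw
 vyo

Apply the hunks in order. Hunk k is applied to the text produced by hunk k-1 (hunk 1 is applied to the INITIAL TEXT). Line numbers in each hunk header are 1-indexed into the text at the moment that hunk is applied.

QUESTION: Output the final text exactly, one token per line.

Answer: bpfb
nvxm
lez
ukh
qdykn
tpw
vyo
pqdr
slcwr
ysxat
tkj
gfy
sfuq
sjb
urd

Derivation:
Hunk 1: at line 7 remove [tdek] add [pqdr,slcwr,ysxat] -> 16 lines: bpfb nvxm nlle btke eiy tpw vyo pqdr slcwr ysxat tkj gfy ler lcdbz sjb urd
Hunk 2: at line 2 remove [nlle] add [fck] -> 16 lines: bpfb nvxm fck btke eiy tpw vyo pqdr slcwr ysxat tkj gfy ler lcdbz sjb urd
Hunk 3: at line 12 remove [ler,lcdbz] add [sfuq] -> 15 lines: bpfb nvxm fck btke eiy tpw vyo pqdr slcwr ysxat tkj gfy sfuq sjb urd
Hunk 4: at line 1 remove [fck,btke,eiy] add [lez,ukh,qdykn] -> 15 lines: bpfb nvxm lez ukh qdykn tpw vyo pqdr slcwr ysxat tkj gfy sfuq sjb urd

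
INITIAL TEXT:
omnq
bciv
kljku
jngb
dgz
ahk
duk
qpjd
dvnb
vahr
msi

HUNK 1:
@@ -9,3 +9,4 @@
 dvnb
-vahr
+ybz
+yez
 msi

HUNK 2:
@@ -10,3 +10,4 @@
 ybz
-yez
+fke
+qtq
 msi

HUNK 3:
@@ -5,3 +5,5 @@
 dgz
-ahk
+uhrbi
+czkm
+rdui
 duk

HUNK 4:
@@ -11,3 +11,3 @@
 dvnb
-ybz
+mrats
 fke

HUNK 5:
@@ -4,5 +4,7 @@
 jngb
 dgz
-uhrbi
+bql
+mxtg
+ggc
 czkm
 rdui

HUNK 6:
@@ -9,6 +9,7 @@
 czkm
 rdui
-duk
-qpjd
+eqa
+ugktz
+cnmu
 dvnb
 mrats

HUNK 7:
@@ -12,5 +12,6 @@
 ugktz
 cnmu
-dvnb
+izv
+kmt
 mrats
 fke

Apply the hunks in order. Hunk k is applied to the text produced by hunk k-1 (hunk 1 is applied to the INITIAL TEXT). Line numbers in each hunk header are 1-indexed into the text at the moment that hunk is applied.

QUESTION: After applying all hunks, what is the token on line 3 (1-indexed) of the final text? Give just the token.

Answer: kljku

Derivation:
Hunk 1: at line 9 remove [vahr] add [ybz,yez] -> 12 lines: omnq bciv kljku jngb dgz ahk duk qpjd dvnb ybz yez msi
Hunk 2: at line 10 remove [yez] add [fke,qtq] -> 13 lines: omnq bciv kljku jngb dgz ahk duk qpjd dvnb ybz fke qtq msi
Hunk 3: at line 5 remove [ahk] add [uhrbi,czkm,rdui] -> 15 lines: omnq bciv kljku jngb dgz uhrbi czkm rdui duk qpjd dvnb ybz fke qtq msi
Hunk 4: at line 11 remove [ybz] add [mrats] -> 15 lines: omnq bciv kljku jngb dgz uhrbi czkm rdui duk qpjd dvnb mrats fke qtq msi
Hunk 5: at line 4 remove [uhrbi] add [bql,mxtg,ggc] -> 17 lines: omnq bciv kljku jngb dgz bql mxtg ggc czkm rdui duk qpjd dvnb mrats fke qtq msi
Hunk 6: at line 9 remove [duk,qpjd] add [eqa,ugktz,cnmu] -> 18 lines: omnq bciv kljku jngb dgz bql mxtg ggc czkm rdui eqa ugktz cnmu dvnb mrats fke qtq msi
Hunk 7: at line 12 remove [dvnb] add [izv,kmt] -> 19 lines: omnq bciv kljku jngb dgz bql mxtg ggc czkm rdui eqa ugktz cnmu izv kmt mrats fke qtq msi
Final line 3: kljku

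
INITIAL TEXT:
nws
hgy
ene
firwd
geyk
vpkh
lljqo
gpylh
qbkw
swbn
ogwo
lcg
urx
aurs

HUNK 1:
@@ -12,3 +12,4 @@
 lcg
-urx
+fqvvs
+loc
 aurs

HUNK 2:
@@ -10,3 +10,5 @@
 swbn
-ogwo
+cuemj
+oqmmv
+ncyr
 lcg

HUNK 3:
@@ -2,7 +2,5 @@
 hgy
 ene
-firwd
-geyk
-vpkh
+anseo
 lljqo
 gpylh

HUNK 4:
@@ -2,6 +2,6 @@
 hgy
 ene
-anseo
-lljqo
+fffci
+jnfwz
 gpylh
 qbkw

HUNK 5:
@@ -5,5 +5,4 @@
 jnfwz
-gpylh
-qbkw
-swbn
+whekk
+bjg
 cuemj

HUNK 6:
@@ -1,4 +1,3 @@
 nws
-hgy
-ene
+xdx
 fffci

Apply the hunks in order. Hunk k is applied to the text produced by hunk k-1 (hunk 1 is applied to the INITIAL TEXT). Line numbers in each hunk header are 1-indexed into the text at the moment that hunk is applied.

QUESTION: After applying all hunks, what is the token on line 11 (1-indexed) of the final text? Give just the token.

Hunk 1: at line 12 remove [urx] add [fqvvs,loc] -> 15 lines: nws hgy ene firwd geyk vpkh lljqo gpylh qbkw swbn ogwo lcg fqvvs loc aurs
Hunk 2: at line 10 remove [ogwo] add [cuemj,oqmmv,ncyr] -> 17 lines: nws hgy ene firwd geyk vpkh lljqo gpylh qbkw swbn cuemj oqmmv ncyr lcg fqvvs loc aurs
Hunk 3: at line 2 remove [firwd,geyk,vpkh] add [anseo] -> 15 lines: nws hgy ene anseo lljqo gpylh qbkw swbn cuemj oqmmv ncyr lcg fqvvs loc aurs
Hunk 4: at line 2 remove [anseo,lljqo] add [fffci,jnfwz] -> 15 lines: nws hgy ene fffci jnfwz gpylh qbkw swbn cuemj oqmmv ncyr lcg fqvvs loc aurs
Hunk 5: at line 5 remove [gpylh,qbkw,swbn] add [whekk,bjg] -> 14 lines: nws hgy ene fffci jnfwz whekk bjg cuemj oqmmv ncyr lcg fqvvs loc aurs
Hunk 6: at line 1 remove [hgy,ene] add [xdx] -> 13 lines: nws xdx fffci jnfwz whekk bjg cuemj oqmmv ncyr lcg fqvvs loc aurs
Final line 11: fqvvs

Answer: fqvvs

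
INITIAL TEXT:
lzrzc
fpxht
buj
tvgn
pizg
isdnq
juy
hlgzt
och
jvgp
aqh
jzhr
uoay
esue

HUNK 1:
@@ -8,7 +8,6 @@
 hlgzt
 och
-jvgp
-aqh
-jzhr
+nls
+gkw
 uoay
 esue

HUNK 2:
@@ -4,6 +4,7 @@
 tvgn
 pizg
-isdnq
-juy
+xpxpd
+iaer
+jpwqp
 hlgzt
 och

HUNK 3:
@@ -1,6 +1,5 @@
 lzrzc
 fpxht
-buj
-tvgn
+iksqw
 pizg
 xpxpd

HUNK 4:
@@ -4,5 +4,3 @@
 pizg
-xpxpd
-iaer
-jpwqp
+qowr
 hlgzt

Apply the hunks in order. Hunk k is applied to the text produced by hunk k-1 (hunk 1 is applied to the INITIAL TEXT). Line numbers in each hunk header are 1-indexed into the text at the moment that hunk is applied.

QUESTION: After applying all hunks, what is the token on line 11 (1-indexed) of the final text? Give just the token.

Hunk 1: at line 8 remove [jvgp,aqh,jzhr] add [nls,gkw] -> 13 lines: lzrzc fpxht buj tvgn pizg isdnq juy hlgzt och nls gkw uoay esue
Hunk 2: at line 4 remove [isdnq,juy] add [xpxpd,iaer,jpwqp] -> 14 lines: lzrzc fpxht buj tvgn pizg xpxpd iaer jpwqp hlgzt och nls gkw uoay esue
Hunk 3: at line 1 remove [buj,tvgn] add [iksqw] -> 13 lines: lzrzc fpxht iksqw pizg xpxpd iaer jpwqp hlgzt och nls gkw uoay esue
Hunk 4: at line 4 remove [xpxpd,iaer,jpwqp] add [qowr] -> 11 lines: lzrzc fpxht iksqw pizg qowr hlgzt och nls gkw uoay esue
Final line 11: esue

Answer: esue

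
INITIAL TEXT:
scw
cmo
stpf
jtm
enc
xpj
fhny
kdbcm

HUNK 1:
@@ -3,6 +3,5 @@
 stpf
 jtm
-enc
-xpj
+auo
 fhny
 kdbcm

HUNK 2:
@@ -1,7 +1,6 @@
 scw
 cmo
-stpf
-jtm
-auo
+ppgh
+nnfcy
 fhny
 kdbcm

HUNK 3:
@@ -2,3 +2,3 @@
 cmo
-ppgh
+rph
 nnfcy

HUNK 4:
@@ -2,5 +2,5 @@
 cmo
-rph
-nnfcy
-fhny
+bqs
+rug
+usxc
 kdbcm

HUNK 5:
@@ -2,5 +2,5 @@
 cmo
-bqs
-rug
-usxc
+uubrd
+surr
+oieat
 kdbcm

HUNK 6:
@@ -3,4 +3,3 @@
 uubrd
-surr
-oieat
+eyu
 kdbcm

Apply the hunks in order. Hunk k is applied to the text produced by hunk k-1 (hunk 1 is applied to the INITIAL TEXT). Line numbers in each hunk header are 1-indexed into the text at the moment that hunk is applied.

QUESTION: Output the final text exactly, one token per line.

Answer: scw
cmo
uubrd
eyu
kdbcm

Derivation:
Hunk 1: at line 3 remove [enc,xpj] add [auo] -> 7 lines: scw cmo stpf jtm auo fhny kdbcm
Hunk 2: at line 1 remove [stpf,jtm,auo] add [ppgh,nnfcy] -> 6 lines: scw cmo ppgh nnfcy fhny kdbcm
Hunk 3: at line 2 remove [ppgh] add [rph] -> 6 lines: scw cmo rph nnfcy fhny kdbcm
Hunk 4: at line 2 remove [rph,nnfcy,fhny] add [bqs,rug,usxc] -> 6 lines: scw cmo bqs rug usxc kdbcm
Hunk 5: at line 2 remove [bqs,rug,usxc] add [uubrd,surr,oieat] -> 6 lines: scw cmo uubrd surr oieat kdbcm
Hunk 6: at line 3 remove [surr,oieat] add [eyu] -> 5 lines: scw cmo uubrd eyu kdbcm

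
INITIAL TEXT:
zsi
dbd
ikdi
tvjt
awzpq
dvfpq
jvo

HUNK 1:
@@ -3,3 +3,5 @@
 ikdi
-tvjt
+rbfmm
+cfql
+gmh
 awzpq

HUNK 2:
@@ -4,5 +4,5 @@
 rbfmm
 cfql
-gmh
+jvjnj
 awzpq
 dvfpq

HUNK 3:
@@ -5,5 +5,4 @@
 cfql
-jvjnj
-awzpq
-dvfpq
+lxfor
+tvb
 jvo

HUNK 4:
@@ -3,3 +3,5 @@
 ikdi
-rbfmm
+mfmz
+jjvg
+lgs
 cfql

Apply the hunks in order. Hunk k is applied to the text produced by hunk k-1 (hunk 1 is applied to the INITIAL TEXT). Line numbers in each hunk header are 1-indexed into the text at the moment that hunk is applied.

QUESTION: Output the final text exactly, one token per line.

Answer: zsi
dbd
ikdi
mfmz
jjvg
lgs
cfql
lxfor
tvb
jvo

Derivation:
Hunk 1: at line 3 remove [tvjt] add [rbfmm,cfql,gmh] -> 9 lines: zsi dbd ikdi rbfmm cfql gmh awzpq dvfpq jvo
Hunk 2: at line 4 remove [gmh] add [jvjnj] -> 9 lines: zsi dbd ikdi rbfmm cfql jvjnj awzpq dvfpq jvo
Hunk 3: at line 5 remove [jvjnj,awzpq,dvfpq] add [lxfor,tvb] -> 8 lines: zsi dbd ikdi rbfmm cfql lxfor tvb jvo
Hunk 4: at line 3 remove [rbfmm] add [mfmz,jjvg,lgs] -> 10 lines: zsi dbd ikdi mfmz jjvg lgs cfql lxfor tvb jvo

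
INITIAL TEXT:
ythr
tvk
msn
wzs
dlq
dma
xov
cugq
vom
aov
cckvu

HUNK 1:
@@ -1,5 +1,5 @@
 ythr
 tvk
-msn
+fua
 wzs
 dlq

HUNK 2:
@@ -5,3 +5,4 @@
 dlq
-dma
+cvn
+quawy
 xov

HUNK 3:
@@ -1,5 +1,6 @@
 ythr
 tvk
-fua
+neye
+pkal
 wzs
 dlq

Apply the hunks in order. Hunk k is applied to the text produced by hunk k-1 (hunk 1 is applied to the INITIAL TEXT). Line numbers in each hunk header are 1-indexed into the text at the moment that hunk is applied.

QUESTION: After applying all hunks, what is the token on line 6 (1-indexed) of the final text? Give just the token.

Answer: dlq

Derivation:
Hunk 1: at line 1 remove [msn] add [fua] -> 11 lines: ythr tvk fua wzs dlq dma xov cugq vom aov cckvu
Hunk 2: at line 5 remove [dma] add [cvn,quawy] -> 12 lines: ythr tvk fua wzs dlq cvn quawy xov cugq vom aov cckvu
Hunk 3: at line 1 remove [fua] add [neye,pkal] -> 13 lines: ythr tvk neye pkal wzs dlq cvn quawy xov cugq vom aov cckvu
Final line 6: dlq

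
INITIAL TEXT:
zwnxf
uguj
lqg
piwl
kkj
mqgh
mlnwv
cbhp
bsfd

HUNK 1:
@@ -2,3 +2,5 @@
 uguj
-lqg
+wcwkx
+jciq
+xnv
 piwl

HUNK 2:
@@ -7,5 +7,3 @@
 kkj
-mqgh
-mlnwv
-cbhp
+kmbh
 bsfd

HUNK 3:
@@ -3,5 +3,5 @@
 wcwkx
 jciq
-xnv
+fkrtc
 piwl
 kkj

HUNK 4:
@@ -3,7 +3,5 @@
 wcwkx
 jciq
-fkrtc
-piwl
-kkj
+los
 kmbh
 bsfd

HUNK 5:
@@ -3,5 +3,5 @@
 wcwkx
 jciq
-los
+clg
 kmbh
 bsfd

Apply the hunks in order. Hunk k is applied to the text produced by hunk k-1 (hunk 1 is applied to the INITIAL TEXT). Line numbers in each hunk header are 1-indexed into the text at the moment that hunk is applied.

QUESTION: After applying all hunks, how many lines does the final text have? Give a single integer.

Hunk 1: at line 2 remove [lqg] add [wcwkx,jciq,xnv] -> 11 lines: zwnxf uguj wcwkx jciq xnv piwl kkj mqgh mlnwv cbhp bsfd
Hunk 2: at line 7 remove [mqgh,mlnwv,cbhp] add [kmbh] -> 9 lines: zwnxf uguj wcwkx jciq xnv piwl kkj kmbh bsfd
Hunk 3: at line 3 remove [xnv] add [fkrtc] -> 9 lines: zwnxf uguj wcwkx jciq fkrtc piwl kkj kmbh bsfd
Hunk 4: at line 3 remove [fkrtc,piwl,kkj] add [los] -> 7 lines: zwnxf uguj wcwkx jciq los kmbh bsfd
Hunk 5: at line 3 remove [los] add [clg] -> 7 lines: zwnxf uguj wcwkx jciq clg kmbh bsfd
Final line count: 7

Answer: 7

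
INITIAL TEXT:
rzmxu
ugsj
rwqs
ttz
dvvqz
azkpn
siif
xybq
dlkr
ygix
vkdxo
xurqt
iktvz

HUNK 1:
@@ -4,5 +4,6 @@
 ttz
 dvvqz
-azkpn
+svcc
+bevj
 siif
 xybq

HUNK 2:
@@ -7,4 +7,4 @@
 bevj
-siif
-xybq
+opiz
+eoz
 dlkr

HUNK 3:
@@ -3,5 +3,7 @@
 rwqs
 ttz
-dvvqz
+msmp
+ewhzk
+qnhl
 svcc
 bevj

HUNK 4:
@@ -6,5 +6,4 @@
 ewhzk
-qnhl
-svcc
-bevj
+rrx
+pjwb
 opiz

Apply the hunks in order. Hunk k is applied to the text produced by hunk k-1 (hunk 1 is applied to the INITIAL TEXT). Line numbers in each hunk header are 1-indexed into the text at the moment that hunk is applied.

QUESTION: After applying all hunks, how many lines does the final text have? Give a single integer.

Hunk 1: at line 4 remove [azkpn] add [svcc,bevj] -> 14 lines: rzmxu ugsj rwqs ttz dvvqz svcc bevj siif xybq dlkr ygix vkdxo xurqt iktvz
Hunk 2: at line 7 remove [siif,xybq] add [opiz,eoz] -> 14 lines: rzmxu ugsj rwqs ttz dvvqz svcc bevj opiz eoz dlkr ygix vkdxo xurqt iktvz
Hunk 3: at line 3 remove [dvvqz] add [msmp,ewhzk,qnhl] -> 16 lines: rzmxu ugsj rwqs ttz msmp ewhzk qnhl svcc bevj opiz eoz dlkr ygix vkdxo xurqt iktvz
Hunk 4: at line 6 remove [qnhl,svcc,bevj] add [rrx,pjwb] -> 15 lines: rzmxu ugsj rwqs ttz msmp ewhzk rrx pjwb opiz eoz dlkr ygix vkdxo xurqt iktvz
Final line count: 15

Answer: 15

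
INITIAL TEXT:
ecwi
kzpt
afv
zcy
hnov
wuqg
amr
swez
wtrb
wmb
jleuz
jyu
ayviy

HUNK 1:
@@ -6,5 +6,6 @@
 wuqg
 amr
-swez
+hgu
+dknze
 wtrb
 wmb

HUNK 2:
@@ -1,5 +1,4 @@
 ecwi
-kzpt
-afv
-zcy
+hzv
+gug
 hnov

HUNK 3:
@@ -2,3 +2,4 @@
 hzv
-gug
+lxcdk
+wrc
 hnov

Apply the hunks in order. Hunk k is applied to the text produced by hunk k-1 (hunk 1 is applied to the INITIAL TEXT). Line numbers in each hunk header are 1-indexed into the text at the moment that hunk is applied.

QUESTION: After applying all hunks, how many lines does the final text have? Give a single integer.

Hunk 1: at line 6 remove [swez] add [hgu,dknze] -> 14 lines: ecwi kzpt afv zcy hnov wuqg amr hgu dknze wtrb wmb jleuz jyu ayviy
Hunk 2: at line 1 remove [kzpt,afv,zcy] add [hzv,gug] -> 13 lines: ecwi hzv gug hnov wuqg amr hgu dknze wtrb wmb jleuz jyu ayviy
Hunk 3: at line 2 remove [gug] add [lxcdk,wrc] -> 14 lines: ecwi hzv lxcdk wrc hnov wuqg amr hgu dknze wtrb wmb jleuz jyu ayviy
Final line count: 14

Answer: 14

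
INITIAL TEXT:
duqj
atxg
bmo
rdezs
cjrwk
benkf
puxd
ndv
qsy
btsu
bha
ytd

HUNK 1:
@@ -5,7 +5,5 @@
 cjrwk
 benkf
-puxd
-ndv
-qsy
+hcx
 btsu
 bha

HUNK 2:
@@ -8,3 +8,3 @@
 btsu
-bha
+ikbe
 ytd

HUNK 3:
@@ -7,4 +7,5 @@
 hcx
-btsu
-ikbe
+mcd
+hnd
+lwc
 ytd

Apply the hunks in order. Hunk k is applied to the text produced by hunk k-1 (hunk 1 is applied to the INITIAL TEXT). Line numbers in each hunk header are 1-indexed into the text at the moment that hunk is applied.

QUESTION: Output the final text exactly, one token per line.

Answer: duqj
atxg
bmo
rdezs
cjrwk
benkf
hcx
mcd
hnd
lwc
ytd

Derivation:
Hunk 1: at line 5 remove [puxd,ndv,qsy] add [hcx] -> 10 lines: duqj atxg bmo rdezs cjrwk benkf hcx btsu bha ytd
Hunk 2: at line 8 remove [bha] add [ikbe] -> 10 lines: duqj atxg bmo rdezs cjrwk benkf hcx btsu ikbe ytd
Hunk 3: at line 7 remove [btsu,ikbe] add [mcd,hnd,lwc] -> 11 lines: duqj atxg bmo rdezs cjrwk benkf hcx mcd hnd lwc ytd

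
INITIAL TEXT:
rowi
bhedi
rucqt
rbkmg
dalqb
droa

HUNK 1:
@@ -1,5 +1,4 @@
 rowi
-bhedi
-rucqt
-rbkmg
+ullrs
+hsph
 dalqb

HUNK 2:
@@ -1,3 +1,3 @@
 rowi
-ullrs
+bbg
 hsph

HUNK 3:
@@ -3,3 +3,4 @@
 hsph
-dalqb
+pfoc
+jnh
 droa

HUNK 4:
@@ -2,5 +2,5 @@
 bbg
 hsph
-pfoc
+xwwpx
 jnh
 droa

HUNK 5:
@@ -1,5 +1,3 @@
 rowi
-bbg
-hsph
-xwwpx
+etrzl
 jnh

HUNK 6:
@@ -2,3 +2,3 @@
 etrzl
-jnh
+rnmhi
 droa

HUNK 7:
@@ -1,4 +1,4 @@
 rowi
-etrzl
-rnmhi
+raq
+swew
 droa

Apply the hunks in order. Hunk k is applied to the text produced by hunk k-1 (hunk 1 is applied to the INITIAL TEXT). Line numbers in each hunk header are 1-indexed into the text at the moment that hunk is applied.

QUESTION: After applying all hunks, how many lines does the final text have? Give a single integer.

Hunk 1: at line 1 remove [bhedi,rucqt,rbkmg] add [ullrs,hsph] -> 5 lines: rowi ullrs hsph dalqb droa
Hunk 2: at line 1 remove [ullrs] add [bbg] -> 5 lines: rowi bbg hsph dalqb droa
Hunk 3: at line 3 remove [dalqb] add [pfoc,jnh] -> 6 lines: rowi bbg hsph pfoc jnh droa
Hunk 4: at line 2 remove [pfoc] add [xwwpx] -> 6 lines: rowi bbg hsph xwwpx jnh droa
Hunk 5: at line 1 remove [bbg,hsph,xwwpx] add [etrzl] -> 4 lines: rowi etrzl jnh droa
Hunk 6: at line 2 remove [jnh] add [rnmhi] -> 4 lines: rowi etrzl rnmhi droa
Hunk 7: at line 1 remove [etrzl,rnmhi] add [raq,swew] -> 4 lines: rowi raq swew droa
Final line count: 4

Answer: 4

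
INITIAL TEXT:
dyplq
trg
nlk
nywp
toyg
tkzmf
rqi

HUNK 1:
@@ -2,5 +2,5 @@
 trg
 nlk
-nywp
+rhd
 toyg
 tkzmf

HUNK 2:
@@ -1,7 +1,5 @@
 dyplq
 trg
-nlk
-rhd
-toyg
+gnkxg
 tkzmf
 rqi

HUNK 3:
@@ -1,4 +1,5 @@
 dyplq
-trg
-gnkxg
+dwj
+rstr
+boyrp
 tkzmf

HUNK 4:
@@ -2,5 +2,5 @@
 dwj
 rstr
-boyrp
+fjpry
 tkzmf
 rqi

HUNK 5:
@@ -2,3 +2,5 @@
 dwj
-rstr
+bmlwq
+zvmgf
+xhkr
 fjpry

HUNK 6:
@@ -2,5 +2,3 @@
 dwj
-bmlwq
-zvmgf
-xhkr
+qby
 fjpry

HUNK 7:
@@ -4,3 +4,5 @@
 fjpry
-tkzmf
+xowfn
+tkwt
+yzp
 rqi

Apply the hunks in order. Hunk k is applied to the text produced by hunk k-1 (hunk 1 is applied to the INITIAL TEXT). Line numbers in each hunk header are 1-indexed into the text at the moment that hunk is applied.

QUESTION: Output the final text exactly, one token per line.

Answer: dyplq
dwj
qby
fjpry
xowfn
tkwt
yzp
rqi

Derivation:
Hunk 1: at line 2 remove [nywp] add [rhd] -> 7 lines: dyplq trg nlk rhd toyg tkzmf rqi
Hunk 2: at line 1 remove [nlk,rhd,toyg] add [gnkxg] -> 5 lines: dyplq trg gnkxg tkzmf rqi
Hunk 3: at line 1 remove [trg,gnkxg] add [dwj,rstr,boyrp] -> 6 lines: dyplq dwj rstr boyrp tkzmf rqi
Hunk 4: at line 2 remove [boyrp] add [fjpry] -> 6 lines: dyplq dwj rstr fjpry tkzmf rqi
Hunk 5: at line 2 remove [rstr] add [bmlwq,zvmgf,xhkr] -> 8 lines: dyplq dwj bmlwq zvmgf xhkr fjpry tkzmf rqi
Hunk 6: at line 2 remove [bmlwq,zvmgf,xhkr] add [qby] -> 6 lines: dyplq dwj qby fjpry tkzmf rqi
Hunk 7: at line 4 remove [tkzmf] add [xowfn,tkwt,yzp] -> 8 lines: dyplq dwj qby fjpry xowfn tkwt yzp rqi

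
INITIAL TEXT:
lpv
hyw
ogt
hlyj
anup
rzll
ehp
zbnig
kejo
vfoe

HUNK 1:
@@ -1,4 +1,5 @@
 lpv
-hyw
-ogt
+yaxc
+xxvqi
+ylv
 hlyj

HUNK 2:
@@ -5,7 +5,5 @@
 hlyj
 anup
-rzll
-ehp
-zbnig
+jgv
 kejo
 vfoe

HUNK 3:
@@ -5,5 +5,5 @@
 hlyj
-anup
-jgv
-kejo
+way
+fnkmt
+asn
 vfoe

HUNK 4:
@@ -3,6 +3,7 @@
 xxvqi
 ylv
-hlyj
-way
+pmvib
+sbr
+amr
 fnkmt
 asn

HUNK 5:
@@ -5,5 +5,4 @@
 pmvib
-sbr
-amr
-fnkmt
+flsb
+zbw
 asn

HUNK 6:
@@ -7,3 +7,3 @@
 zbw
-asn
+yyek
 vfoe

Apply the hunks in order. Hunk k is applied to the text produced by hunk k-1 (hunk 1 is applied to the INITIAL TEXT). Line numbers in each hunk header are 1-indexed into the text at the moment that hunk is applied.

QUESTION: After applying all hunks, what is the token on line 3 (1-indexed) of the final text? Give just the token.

Answer: xxvqi

Derivation:
Hunk 1: at line 1 remove [hyw,ogt] add [yaxc,xxvqi,ylv] -> 11 lines: lpv yaxc xxvqi ylv hlyj anup rzll ehp zbnig kejo vfoe
Hunk 2: at line 5 remove [rzll,ehp,zbnig] add [jgv] -> 9 lines: lpv yaxc xxvqi ylv hlyj anup jgv kejo vfoe
Hunk 3: at line 5 remove [anup,jgv,kejo] add [way,fnkmt,asn] -> 9 lines: lpv yaxc xxvqi ylv hlyj way fnkmt asn vfoe
Hunk 4: at line 3 remove [hlyj,way] add [pmvib,sbr,amr] -> 10 lines: lpv yaxc xxvqi ylv pmvib sbr amr fnkmt asn vfoe
Hunk 5: at line 5 remove [sbr,amr,fnkmt] add [flsb,zbw] -> 9 lines: lpv yaxc xxvqi ylv pmvib flsb zbw asn vfoe
Hunk 6: at line 7 remove [asn] add [yyek] -> 9 lines: lpv yaxc xxvqi ylv pmvib flsb zbw yyek vfoe
Final line 3: xxvqi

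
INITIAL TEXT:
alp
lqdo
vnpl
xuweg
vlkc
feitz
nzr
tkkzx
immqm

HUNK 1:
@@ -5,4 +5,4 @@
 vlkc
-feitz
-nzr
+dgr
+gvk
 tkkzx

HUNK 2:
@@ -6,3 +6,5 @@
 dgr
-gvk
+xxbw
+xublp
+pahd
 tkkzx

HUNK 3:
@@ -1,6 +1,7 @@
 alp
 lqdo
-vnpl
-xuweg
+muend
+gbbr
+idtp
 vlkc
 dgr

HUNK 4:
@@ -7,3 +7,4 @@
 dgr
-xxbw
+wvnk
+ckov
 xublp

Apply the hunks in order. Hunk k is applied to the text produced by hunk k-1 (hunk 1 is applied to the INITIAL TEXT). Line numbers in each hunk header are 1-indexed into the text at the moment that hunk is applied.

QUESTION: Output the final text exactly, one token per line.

Hunk 1: at line 5 remove [feitz,nzr] add [dgr,gvk] -> 9 lines: alp lqdo vnpl xuweg vlkc dgr gvk tkkzx immqm
Hunk 2: at line 6 remove [gvk] add [xxbw,xublp,pahd] -> 11 lines: alp lqdo vnpl xuweg vlkc dgr xxbw xublp pahd tkkzx immqm
Hunk 3: at line 1 remove [vnpl,xuweg] add [muend,gbbr,idtp] -> 12 lines: alp lqdo muend gbbr idtp vlkc dgr xxbw xublp pahd tkkzx immqm
Hunk 4: at line 7 remove [xxbw] add [wvnk,ckov] -> 13 lines: alp lqdo muend gbbr idtp vlkc dgr wvnk ckov xublp pahd tkkzx immqm

Answer: alp
lqdo
muend
gbbr
idtp
vlkc
dgr
wvnk
ckov
xublp
pahd
tkkzx
immqm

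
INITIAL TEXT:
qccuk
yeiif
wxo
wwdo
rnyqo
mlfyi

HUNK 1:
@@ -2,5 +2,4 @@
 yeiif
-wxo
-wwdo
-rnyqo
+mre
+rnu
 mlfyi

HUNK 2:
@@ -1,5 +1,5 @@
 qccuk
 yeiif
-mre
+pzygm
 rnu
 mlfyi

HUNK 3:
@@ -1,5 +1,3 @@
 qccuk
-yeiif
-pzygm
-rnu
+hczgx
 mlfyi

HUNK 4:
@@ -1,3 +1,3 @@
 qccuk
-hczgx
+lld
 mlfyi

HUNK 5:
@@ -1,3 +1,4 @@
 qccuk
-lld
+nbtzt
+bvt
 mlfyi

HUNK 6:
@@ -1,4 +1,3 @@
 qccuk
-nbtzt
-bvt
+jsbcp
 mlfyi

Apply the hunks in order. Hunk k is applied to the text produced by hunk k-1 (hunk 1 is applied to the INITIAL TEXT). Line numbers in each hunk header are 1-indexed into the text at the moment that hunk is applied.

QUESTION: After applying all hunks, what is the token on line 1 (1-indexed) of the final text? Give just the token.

Hunk 1: at line 2 remove [wxo,wwdo,rnyqo] add [mre,rnu] -> 5 lines: qccuk yeiif mre rnu mlfyi
Hunk 2: at line 1 remove [mre] add [pzygm] -> 5 lines: qccuk yeiif pzygm rnu mlfyi
Hunk 3: at line 1 remove [yeiif,pzygm,rnu] add [hczgx] -> 3 lines: qccuk hczgx mlfyi
Hunk 4: at line 1 remove [hczgx] add [lld] -> 3 lines: qccuk lld mlfyi
Hunk 5: at line 1 remove [lld] add [nbtzt,bvt] -> 4 lines: qccuk nbtzt bvt mlfyi
Hunk 6: at line 1 remove [nbtzt,bvt] add [jsbcp] -> 3 lines: qccuk jsbcp mlfyi
Final line 1: qccuk

Answer: qccuk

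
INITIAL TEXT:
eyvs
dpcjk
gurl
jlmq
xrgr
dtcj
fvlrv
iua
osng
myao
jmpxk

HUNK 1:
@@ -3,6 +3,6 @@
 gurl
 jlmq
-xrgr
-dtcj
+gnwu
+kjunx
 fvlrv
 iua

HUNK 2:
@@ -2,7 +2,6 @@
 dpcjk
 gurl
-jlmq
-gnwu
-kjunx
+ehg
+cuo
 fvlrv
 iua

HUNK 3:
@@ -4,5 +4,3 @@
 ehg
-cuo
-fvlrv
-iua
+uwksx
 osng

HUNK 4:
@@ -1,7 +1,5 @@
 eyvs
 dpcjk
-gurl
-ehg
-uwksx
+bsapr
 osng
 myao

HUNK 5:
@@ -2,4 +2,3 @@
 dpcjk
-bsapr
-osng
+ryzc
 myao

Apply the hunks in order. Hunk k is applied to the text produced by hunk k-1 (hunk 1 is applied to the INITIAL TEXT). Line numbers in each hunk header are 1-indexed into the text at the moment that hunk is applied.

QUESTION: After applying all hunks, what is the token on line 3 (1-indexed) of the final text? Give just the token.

Hunk 1: at line 3 remove [xrgr,dtcj] add [gnwu,kjunx] -> 11 lines: eyvs dpcjk gurl jlmq gnwu kjunx fvlrv iua osng myao jmpxk
Hunk 2: at line 2 remove [jlmq,gnwu,kjunx] add [ehg,cuo] -> 10 lines: eyvs dpcjk gurl ehg cuo fvlrv iua osng myao jmpxk
Hunk 3: at line 4 remove [cuo,fvlrv,iua] add [uwksx] -> 8 lines: eyvs dpcjk gurl ehg uwksx osng myao jmpxk
Hunk 4: at line 1 remove [gurl,ehg,uwksx] add [bsapr] -> 6 lines: eyvs dpcjk bsapr osng myao jmpxk
Hunk 5: at line 2 remove [bsapr,osng] add [ryzc] -> 5 lines: eyvs dpcjk ryzc myao jmpxk
Final line 3: ryzc

Answer: ryzc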